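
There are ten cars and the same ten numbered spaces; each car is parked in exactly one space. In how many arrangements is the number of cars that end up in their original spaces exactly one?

1334960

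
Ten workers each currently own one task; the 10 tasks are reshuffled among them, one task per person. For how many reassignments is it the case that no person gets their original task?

1334961

!10 is the nearest integer to 10!/e.
10! = 3628800, and 3628800/e ≈ 1334960.92, so !10 = 1334961.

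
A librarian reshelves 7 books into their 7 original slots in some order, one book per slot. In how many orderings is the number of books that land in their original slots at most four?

Sum C(7,i)·!(7-i) for i = 0..4:
  i=0: C(7,0)·!7 = 1·1854 = 1854
  i=1: C(7,1)·!6 = 7·265 = 1855
  i=2: C(7,2)·!5 = 21·44 = 924
  i=3: C(7,3)·!4 = 35·9 = 315
  i=4: C(7,4)·!3 = 35·2 = 70
Total = 5018.

5018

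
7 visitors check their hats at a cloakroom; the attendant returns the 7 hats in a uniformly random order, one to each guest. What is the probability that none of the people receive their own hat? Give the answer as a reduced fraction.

103/280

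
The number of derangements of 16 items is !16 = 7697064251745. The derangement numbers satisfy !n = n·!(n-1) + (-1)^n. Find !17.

130850092279664

!17 = 17·7697064251745 - 1 = 130850092279664.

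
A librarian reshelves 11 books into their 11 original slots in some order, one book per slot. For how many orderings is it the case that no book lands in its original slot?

Use !n = (n-1)(!(n-1) + !(n-2)).
!11 = 10·(1334961 + 133496) = 10·1468457 = 14684570

14684570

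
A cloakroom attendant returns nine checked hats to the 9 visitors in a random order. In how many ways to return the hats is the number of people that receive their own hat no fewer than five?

# with exactly i fixed is C(9,i)·!(9-i); sum over i=5..9:
  i=5: C(9,5)·!4 = 126·9 = 1134
  i=6: C(9,6)·!3 = 84·2 = 168
  i=7: C(9,7)·!2 = 36·1 = 36
  i=8: C(9,8)·!1 = 9·0 = 0
  i=9: C(9,9)·!0 = 1·1 = 1
Total = 1339.

1339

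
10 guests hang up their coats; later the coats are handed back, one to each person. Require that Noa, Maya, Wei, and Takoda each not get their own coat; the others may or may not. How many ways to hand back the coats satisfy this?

2399760

Inclusion-exclusion on the 4 forbidden self-matches:
Σ_{j=0}^{4} (-1)^j C(4,j)(10-j)!
= C(4,0)·10! - C(4,1)·9! + C(4,2)·8! - C(4,3)·7! + C(4,4)·6!
= 3628800 - 1451520 + 241920 - 20160 + 720
= 2399760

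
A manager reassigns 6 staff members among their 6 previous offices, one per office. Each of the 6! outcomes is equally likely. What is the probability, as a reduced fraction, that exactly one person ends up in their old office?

11/30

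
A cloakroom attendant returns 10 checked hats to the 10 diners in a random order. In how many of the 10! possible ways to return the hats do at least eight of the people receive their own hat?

46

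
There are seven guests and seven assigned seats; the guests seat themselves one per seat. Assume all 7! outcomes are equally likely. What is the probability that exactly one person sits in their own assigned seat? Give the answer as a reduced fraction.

53/144

Favorable outcomes: C(7,1)·!6 = 7·265 = 1855.
Total outcomes: 7! = 5040.
Probability = 1855/5040 = 53/144.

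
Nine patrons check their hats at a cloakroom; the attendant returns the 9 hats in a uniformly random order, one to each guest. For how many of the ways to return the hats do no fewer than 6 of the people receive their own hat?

205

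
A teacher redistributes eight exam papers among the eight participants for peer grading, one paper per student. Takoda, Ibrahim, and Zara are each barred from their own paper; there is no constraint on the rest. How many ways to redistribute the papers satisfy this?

27240

Inclusion-exclusion on the 3 forbidden self-matches:
Σ_{j=0}^{3} (-1)^j C(3,j)(8-j)!
= C(3,0)·8! - C(3,1)·7! + C(3,2)·6! - C(3,3)·5!
= 40320 - 15120 + 2160 - 120
= 27240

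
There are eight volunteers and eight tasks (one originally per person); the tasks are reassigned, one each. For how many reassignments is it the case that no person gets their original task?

14833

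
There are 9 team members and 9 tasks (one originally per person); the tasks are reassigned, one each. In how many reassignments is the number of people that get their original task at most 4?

# with exactly i fixed is C(9,i)·!(9-i); sum over i=0..4:
  i=0: C(9,0)·!9 = 1·133496 = 133496
  i=1: C(9,1)·!8 = 9·14833 = 133497
  i=2: C(9,2)·!7 = 36·1854 = 66744
  i=3: C(9,3)·!6 = 84·265 = 22260
  i=4: C(9,4)·!5 = 126·44 = 5544
Total = 361541.

361541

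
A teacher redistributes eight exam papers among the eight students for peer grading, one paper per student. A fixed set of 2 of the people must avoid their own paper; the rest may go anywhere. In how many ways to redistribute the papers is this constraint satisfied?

30960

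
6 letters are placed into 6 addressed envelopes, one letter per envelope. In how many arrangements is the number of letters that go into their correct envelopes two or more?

191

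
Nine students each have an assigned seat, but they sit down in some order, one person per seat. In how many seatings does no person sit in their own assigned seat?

!9 is the nearest integer to 9!/e.
9! = 362880, and 362880/e ≈ 133496.09, so !9 = 133496.

133496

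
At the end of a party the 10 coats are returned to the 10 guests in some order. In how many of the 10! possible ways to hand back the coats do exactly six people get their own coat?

1890

Pick the 6 fixed positions: C(10,6) = 210 ways.
The remaining 4 must be deranged: !4 = 9.
Total: 210 × 9 = 1890.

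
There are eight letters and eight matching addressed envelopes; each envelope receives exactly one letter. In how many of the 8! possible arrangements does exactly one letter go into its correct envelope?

Pick the single fixed position: C(8,1) = 8 ways.
The remaining 7 must be deranged: !7 = 1854.
Total: 8 × 1854 = 14832.

14832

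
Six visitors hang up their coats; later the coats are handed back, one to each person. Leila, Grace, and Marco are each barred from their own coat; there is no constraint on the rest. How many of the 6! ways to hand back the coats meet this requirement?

426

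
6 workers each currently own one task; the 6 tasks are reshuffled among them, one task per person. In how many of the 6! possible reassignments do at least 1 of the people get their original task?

# with exactly i fixed is C(6,i)·!(6-i); sum over i=1..6:
  i=1: C(6,1)·!5 = 6·44 = 264
  i=2: C(6,2)·!4 = 15·9 = 135
  i=3: C(6,3)·!3 = 20·2 = 40
  i=4: C(6,4)·!2 = 15·1 = 15
  i=5: C(6,5)·!1 = 6·0 = 0
  i=6: C(6,6)·!0 = 1·1 = 1
Total = 455.

455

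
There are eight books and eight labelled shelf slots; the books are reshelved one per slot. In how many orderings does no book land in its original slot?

The number of derangements of 8 is !8 = Σ_{k=0}^{8} (-1)^k·8!/k!
= 8! - 8!/1! + 8!/2! - 8!/3! + 8!/4! - 8!/5! + 8!/6! - 8!/7! + 8!/8!
= 40320 - 40320 + 20160 - 6720 + 1680 - 336 + 56 - 8 + 1
= 14833

14833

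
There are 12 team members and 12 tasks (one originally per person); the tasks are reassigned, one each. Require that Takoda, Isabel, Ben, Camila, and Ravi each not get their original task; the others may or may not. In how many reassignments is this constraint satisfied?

312273360

Inclusion-exclusion on the 5 forbidden self-matches:
Σ_{j=0}^{5} (-1)^j C(5,j)(12-j)!
= C(5,0)·12! - C(5,1)·11! + C(5,2)·10! - C(5,3)·9! + C(5,4)·8! - C(5,5)·7!
= 479001600 - 199584000 + 36288000 - 3628800 + 201600 - 5040
= 312273360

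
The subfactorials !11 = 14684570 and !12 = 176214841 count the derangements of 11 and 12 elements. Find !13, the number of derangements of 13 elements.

2290792932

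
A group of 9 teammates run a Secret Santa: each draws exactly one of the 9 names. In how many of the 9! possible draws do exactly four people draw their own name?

5544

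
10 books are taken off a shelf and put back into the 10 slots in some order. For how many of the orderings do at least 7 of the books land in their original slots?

286

# with exactly i fixed is C(10,i)·!(10-i); sum over i=7..10:
  i=7: C(10,7)·!3 = 120·2 = 240
  i=8: C(10,8)·!2 = 45·1 = 45
  i=9: C(10,9)·!1 = 10·0 = 0
  i=10: C(10,10)·!0 = 1·1 = 1
Total = 286.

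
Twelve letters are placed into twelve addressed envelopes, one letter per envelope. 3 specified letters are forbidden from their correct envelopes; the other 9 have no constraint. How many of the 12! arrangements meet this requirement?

Let A_j be the event that the j-th constrained one is fixed. By inclusion-exclusion over the 3 events:
Σ_{j=0}^{3} (-1)^j C(3,j)(12-j)!
= C(3,0)·12! - C(3,1)·11! + C(3,2)·10! - C(3,3)·9!
= 479001600 - 119750400 + 10886400 - 362880
= 369774720

369774720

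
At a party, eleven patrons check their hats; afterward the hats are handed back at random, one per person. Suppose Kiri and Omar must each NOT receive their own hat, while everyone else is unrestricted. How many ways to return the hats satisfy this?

33022080

Let A_j be the event that the j-th constrained one is fixed. By inclusion-exclusion over the 2 events:
Σ_{j=0}^{2} (-1)^j C(2,j)(11-j)!
= C(2,0)·11! - C(2,1)·10! + C(2,2)·9!
= 39916800 - 7257600 + 362880
= 33022080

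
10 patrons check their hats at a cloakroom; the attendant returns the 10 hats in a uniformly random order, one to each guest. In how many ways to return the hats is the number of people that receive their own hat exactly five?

11088

Choose which 5 of the 10 are fixed: C(10,5) = 252.
The other 5 form a derangement: !5 = 44.
Total: 252 × 44 = 11088.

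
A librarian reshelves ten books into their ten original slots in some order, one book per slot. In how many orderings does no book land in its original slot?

By inclusion-exclusion, !10 = Σ (-1)^k · 10!/k! for k=0..10
= 10! - 10!/1! + 10!/2! - 10!/3! + 10!/4! - 10!/5! + 10!/6! - 10!/7! + 10!/8! - 10!/9! + 10!/10!
= 3628800 - 3628800 + 1814400 - 604800 + 151200 - 30240 + 5040 - 720 + 90 - 10 + 1
= 1334961

1334961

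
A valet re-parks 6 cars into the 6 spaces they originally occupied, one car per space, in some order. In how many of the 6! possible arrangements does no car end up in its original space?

Recurrence: !6 = 6·!5 + (-1)^6.
!6 = 6·44 + 1 = 265

265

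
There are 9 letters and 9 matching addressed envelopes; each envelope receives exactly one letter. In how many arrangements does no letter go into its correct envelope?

Recurrence: !9 = 9·!8 + (-1)^9.
!9 = 9·14833 - 1 = 133496

133496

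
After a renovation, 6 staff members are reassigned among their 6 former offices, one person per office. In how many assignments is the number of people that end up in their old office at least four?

16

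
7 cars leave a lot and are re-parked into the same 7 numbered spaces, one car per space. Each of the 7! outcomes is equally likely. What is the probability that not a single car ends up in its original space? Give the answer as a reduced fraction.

103/280

Favorable outcomes: !7 = 1854.
Total outcomes: 7! = 5040.
Probability = 1854/5040 = 103/280.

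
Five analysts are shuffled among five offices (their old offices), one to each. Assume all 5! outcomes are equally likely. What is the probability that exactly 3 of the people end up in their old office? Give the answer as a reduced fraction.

1/12

Favorable outcomes: C(5,3)·!2 = 10·1 = 10.
Total outcomes: 5! = 120.
Probability = 10/120 = 1/12.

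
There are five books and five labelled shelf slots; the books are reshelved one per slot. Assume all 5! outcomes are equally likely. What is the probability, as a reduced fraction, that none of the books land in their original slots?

Favorable outcomes: !5 = 44.
Total outcomes: 5! = 120.
Probability = 44/120 = 11/30.

11/30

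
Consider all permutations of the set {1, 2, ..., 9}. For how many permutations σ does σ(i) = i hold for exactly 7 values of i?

Choose which 7 of the 9 are fixed: C(9,7) = 36.
The remaining 2 must be deranged: !2 = 1.
Total: 36 × 1 = 36.

36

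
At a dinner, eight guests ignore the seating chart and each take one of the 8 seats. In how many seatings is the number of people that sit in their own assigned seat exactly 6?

Pick the 6 fixed positions: C(8,6) = 28 ways.
The other 2 form a derangement: !2 = 1.
Total: 28 × 1 = 28.

28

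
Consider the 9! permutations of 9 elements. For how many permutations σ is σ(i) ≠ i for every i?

133496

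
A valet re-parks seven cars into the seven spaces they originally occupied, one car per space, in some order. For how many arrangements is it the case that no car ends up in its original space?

Recurrence: !7 = 7·!6 + (-1)^7.
!7 = 7·265 - 1 = 1854

1854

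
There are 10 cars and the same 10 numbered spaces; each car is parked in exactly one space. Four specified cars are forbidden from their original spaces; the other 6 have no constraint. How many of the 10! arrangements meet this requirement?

Inclusion-exclusion on the 4 forbidden self-matches:
Σ_{j=0}^{4} (-1)^j C(4,j)(10-j)!
= C(4,0)·10! - C(4,1)·9! + C(4,2)·8! - C(4,3)·7! + C(4,4)·6!
= 3628800 - 1451520 + 241920 - 20160 + 720
= 2399760

2399760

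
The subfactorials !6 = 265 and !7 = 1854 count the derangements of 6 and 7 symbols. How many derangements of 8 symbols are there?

!8 = (8-1)·(!7 + !6) = 7·(1854 + 265) = 7·2119 = 14833.

14833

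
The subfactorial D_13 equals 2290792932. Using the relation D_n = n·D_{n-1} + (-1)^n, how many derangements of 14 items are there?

32071101049

D_14 = 14·2290792932 + 1 = 32071101049.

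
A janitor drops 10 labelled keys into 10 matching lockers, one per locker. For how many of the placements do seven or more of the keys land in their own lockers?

286

# with exactly i fixed is C(10,i)·!(10-i); sum over i=7..10:
  i=7: C(10,7)·!3 = 120·2 = 240
  i=8: C(10,8)·!2 = 45·1 = 45
  i=9: C(10,9)·!1 = 10·0 = 0
  i=10: C(10,10)·!0 = 1·1 = 1
Total = 286.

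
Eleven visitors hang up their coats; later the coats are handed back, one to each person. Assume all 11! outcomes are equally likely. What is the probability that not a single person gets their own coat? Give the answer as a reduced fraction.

1468457/3991680

Favorable outcomes: !11 = 14684570.
Total outcomes: 11! = 39916800.
Probability = 14684570/39916800 = 1468457/3991680.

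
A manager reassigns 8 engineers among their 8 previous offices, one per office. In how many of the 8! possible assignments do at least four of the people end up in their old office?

771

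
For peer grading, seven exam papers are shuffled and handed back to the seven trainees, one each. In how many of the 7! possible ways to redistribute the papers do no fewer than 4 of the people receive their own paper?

92

Sum C(7,i)·!(7-i) for i = 4..7:
  i=4: C(7,4)·!3 = 35·2 = 70
  i=5: C(7,5)·!2 = 21·1 = 21
  i=6: C(7,6)·!1 = 7·0 = 0
  i=7: C(7,7)·!0 = 1·1 = 1
Total = 92.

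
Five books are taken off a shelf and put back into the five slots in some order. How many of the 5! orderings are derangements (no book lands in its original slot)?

44

The number of derangements of 5 is !5 = Σ_{k=0}^{5} (-1)^k·5!/k!
= 5! - 5!/1! + 5!/2! - 5!/3! + 5!/4! - 5!/5!
= 120 - 120 + 60 - 20 + 5 - 1
= 44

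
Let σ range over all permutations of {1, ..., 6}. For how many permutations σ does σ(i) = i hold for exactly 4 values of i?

15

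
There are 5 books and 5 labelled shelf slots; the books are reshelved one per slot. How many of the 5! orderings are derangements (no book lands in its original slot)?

44

Use !n = n·!(n-1) + (-1)^n.
!5 = 5·9 - 1 = 44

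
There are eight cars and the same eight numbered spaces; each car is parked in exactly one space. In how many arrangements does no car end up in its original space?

14833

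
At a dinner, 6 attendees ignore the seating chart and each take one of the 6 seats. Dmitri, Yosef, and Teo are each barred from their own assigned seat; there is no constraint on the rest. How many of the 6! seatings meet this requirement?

426

Inclusion-exclusion on the 3 forbidden self-matches:
Σ_{j=0}^{3} (-1)^j C(3,j)(6-j)!
= C(3,0)·6! - C(3,1)·5! + C(3,2)·4! - C(3,3)·3!
= 720 - 360 + 72 - 6
= 426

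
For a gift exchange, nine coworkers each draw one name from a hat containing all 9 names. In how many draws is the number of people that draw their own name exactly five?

1134

Pick the 5 fixed positions: C(9,5) = 126 ways.
The other 4 form a derangement: !4 = 9.
Total: 126 × 9 = 1134.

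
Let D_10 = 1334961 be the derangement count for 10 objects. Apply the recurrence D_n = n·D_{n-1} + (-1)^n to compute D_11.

14684570

D_11 = 11·1334961 - 1 = 14684570.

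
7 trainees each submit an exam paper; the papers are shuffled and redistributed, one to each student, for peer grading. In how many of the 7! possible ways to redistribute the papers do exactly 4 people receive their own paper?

Pick the 4 fixed positions: C(7,4) = 35 ways.
The remaining 3 must be deranged: !3 = 2.
Total: 35 × 2 = 70.

70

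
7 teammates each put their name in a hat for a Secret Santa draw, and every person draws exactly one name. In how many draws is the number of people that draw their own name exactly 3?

315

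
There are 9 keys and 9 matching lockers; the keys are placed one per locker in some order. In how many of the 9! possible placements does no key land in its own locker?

The subfactorial !9 = [9!/e] (nearest integer).
9! = 362880, and 362880/e ≈ 133496.09, so !9 = 133496.

133496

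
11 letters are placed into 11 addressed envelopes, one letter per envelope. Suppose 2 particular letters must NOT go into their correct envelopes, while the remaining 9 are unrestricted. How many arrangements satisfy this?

Inclusion-exclusion on the 2 forbidden self-matches:
Σ_{j=0}^{2} (-1)^j C(2,j)(11-j)!
= C(2,0)·11! - C(2,1)·10! + C(2,2)·9!
= 39916800 - 7257600 + 362880
= 33022080

33022080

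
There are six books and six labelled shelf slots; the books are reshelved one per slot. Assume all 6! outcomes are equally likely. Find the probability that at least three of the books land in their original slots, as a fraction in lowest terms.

Favorable outcomes: Σ_{i≥3} C(6,i)·!(6-i) = 20·2 + 15·1 + 6·0 + 1·1 = 56.
Total outcomes: 6! = 720.
Probability = 56/720 = 7/90.

7/90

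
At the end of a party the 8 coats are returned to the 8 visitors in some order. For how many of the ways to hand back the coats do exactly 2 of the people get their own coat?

7420

Pick the 2 fixed positions: C(8,2) = 28 ways.
The remaining 6 must be deranged: !6 = 265.
Total: 28 × 265 = 7420.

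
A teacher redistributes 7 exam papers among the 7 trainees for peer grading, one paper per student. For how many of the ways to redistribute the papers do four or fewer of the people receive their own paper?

# with exactly i fixed is C(7,i)·!(7-i); sum over i=0..4:
  i=0: C(7,0)·!7 = 1·1854 = 1854
  i=1: C(7,1)·!6 = 7·265 = 1855
  i=2: C(7,2)·!5 = 21·44 = 924
  i=3: C(7,3)·!4 = 35·9 = 315
  i=4: C(7,4)·!3 = 35·2 = 70
Total = 5018.

5018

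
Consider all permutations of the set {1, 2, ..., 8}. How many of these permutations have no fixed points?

Use !n = n·!(n-1) + (-1)^n.
!8 = 8·1854 + 1 = 14833

14833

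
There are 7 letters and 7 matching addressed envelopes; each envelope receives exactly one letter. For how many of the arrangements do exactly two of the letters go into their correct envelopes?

924

Choose which 2 of the 7 are fixed: C(7,2) = 21.
The remaining 5 must be deranged: !5 = 44.
Total: 21 × 44 = 924.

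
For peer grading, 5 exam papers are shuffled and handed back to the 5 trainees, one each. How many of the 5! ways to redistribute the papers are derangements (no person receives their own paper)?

!5 is the nearest integer to 5!/e.
5! = 120, and 120/e ≈ 44.15, so !5 = 44.

44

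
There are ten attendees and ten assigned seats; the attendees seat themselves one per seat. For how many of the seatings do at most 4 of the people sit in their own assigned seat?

Sum C(10,i)·!(10-i) for i = 0..4:
  i=0: C(10,0)·!10 = 1·1334961 = 1334961
  i=1: C(10,1)·!9 = 10·133496 = 1334960
  i=2: C(10,2)·!8 = 45·14833 = 667485
  i=3: C(10,3)·!7 = 120·1854 = 222480
  i=4: C(10,4)·!6 = 210·265 = 55650
Total = 3615536.

3615536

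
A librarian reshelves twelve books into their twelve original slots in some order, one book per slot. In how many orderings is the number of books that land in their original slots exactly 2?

Pick the 2 fixed positions: C(12,2) = 66 ways.
The remaining 10 must be deranged: !10 = 1334961.
Total: 66 × 1334961 = 88107426.

88107426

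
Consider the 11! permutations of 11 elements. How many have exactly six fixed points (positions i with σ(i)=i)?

20328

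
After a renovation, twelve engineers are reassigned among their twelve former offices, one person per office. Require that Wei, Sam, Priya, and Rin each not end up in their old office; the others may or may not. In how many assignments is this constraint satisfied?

Let A_j be the event that the j-th constrained one is fixed. By inclusion-exclusion over the 4 events:
Σ_{j=0}^{4} (-1)^j C(4,j)(12-j)!
= C(4,0)·12! - C(4,1)·11! + C(4,2)·10! - C(4,3)·9! + C(4,4)·8!
= 479001600 - 159667200 + 21772800 - 1451520 + 40320
= 339696000

339696000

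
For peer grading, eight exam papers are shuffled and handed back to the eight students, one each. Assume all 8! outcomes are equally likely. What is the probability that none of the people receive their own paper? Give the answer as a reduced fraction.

2119/5760

Favorable outcomes: !8 = 14833.
Total outcomes: 8! = 40320.
Probability = 14833/40320 = 2119/5760.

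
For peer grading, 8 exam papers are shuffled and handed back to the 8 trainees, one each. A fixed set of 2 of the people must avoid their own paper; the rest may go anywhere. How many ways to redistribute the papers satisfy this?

Let A_j be the event that the j-th constrained one is fixed. By inclusion-exclusion over the 2 events:
Σ_{j=0}^{2} (-1)^j C(2,j)(8-j)!
= C(2,0)·8! - C(2,1)·7! + C(2,2)·6!
= 40320 - 10080 + 720
= 30960

30960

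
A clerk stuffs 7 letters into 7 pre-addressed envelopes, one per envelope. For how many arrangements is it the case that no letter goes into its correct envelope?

1854

Recurrence: !7 = 6·(!6 + !5).
!7 = 6·(265 + 44) = 6·309 = 1854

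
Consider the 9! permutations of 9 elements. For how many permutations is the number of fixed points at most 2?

333737

Sum C(9,i)·!(9-i) for i = 0..2:
  i=0: C(9,0)·!9 = 1·133496 = 133496
  i=1: C(9,1)·!8 = 9·14833 = 133497
  i=2: C(9,2)·!7 = 36·1854 = 66744
Total = 333737.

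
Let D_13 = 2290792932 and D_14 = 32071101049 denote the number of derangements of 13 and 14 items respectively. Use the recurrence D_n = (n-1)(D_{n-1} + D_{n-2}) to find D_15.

D_15 = (15-1)·(D_14 + D_13) = 14·(32071101049 + 2290792932) = 14·34361893981 = 481066515734.

481066515734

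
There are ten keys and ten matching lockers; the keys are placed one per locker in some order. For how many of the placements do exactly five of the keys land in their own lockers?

11088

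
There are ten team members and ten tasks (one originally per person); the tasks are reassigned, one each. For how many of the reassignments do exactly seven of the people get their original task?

Pick the 7 fixed positions: C(10,7) = 120 ways.
The remaining 3 must be deranged: !3 = 2.
Total: 120 × 2 = 240.

240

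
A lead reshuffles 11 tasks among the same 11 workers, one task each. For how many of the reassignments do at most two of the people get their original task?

# with exactly i fixed is C(11,i)·!(11-i); sum over i=0..2:
  i=0: C(11,0)·!11 = 1·14684570 = 14684570
  i=1: C(11,1)·!10 = 11·1334961 = 14684571
  i=2: C(11,2)·!9 = 55·133496 = 7342280
Total = 36711421.

36711421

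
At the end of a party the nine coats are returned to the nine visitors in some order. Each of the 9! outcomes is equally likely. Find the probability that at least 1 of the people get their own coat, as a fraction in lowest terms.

28673/45360

Favorable outcomes: Σ_{i≥1} C(9,i)·!(9-i) = 9·14833 + 36·1854 + 84·265 + 126·44 + 126·9 + 84·2 + 36·1 + 9·0 + 1·1 = 229384.
Total outcomes: 9! = 362880.
Probability = 229384/362880 = 28673/45360.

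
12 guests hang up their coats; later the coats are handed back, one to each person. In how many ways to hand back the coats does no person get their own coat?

!12 is the nearest integer to 12!/e.
12! = 479001600, and 479001600/e ≈ 176214840.93, so !12 = 176214841.

176214841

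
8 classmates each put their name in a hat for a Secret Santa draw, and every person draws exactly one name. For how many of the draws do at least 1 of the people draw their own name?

25487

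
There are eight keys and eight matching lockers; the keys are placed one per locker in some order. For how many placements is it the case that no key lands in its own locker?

!8 is the nearest integer to 8!/e.
8! = 40320, and 40320/e ≈ 14832.90, so !8 = 14833.

14833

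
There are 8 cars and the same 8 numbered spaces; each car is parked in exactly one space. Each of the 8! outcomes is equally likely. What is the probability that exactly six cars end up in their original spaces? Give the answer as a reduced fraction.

1/1440

Favorable outcomes: C(8,6)·!2 = 28·1 = 28.
Total outcomes: 8! = 40320.
Probability = 28/40320 = 1/1440.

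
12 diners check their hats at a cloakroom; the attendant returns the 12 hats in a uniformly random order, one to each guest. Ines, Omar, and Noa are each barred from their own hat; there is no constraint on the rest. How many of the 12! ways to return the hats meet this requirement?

369774720

Inclusion-exclusion on the 3 forbidden self-matches:
Σ_{j=0}^{3} (-1)^j C(3,j)(12-j)!
= C(3,0)·12! - C(3,1)·11! + C(3,2)·10! - C(3,3)·9!
= 479001600 - 119750400 + 10886400 - 362880
= 369774720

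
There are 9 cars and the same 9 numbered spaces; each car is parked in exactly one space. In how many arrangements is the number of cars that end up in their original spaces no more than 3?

# with exactly i fixed is C(9,i)·!(9-i); sum over i=0..3:
  i=0: C(9,0)·!9 = 1·133496 = 133496
  i=1: C(9,1)·!8 = 9·14833 = 133497
  i=2: C(9,2)·!7 = 36·1854 = 66744
  i=3: C(9,3)·!6 = 84·265 = 22260
Total = 355997.

355997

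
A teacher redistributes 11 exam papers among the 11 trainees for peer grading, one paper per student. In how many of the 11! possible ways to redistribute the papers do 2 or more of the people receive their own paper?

# with exactly i fixed is C(11,i)·!(11-i); sum over i=2..11:
  i=2: C(11,2)·!9 = 55·133496 = 7342280
  i=3: C(11,3)·!8 = 165·14833 = 2447445
  i=4: C(11,4)·!7 = 330·1854 = 611820
  i=5: C(11,5)·!6 = 462·265 = 122430
  i=6: C(11,6)·!5 = 462·44 = 20328
  i=7: C(11,7)·!4 = 330·9 = 2970
  i=8: C(11,8)·!3 = 165·2 = 330
  i=9: C(11,9)·!2 = 55·1 = 55
  i=10: C(11,10)·!1 = 11·0 = 0
  i=11: C(11,11)·!0 = 1·1 = 1
Total = 10547659.

10547659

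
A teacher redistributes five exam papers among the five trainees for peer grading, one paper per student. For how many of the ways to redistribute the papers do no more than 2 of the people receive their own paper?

# with exactly i fixed is C(5,i)·!(5-i); sum over i=0..2:
  i=0: C(5,0)·!5 = 1·44 = 44
  i=1: C(5,1)·!4 = 5·9 = 45
  i=2: C(5,2)·!3 = 10·2 = 20
Total = 109.

109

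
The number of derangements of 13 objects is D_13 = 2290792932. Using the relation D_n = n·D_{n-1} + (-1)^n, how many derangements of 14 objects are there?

D_14 = 14·2290792932 + 1 = 32071101049.

32071101049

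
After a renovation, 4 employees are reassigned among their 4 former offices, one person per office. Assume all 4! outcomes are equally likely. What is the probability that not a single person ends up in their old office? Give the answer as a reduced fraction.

3/8

Favorable outcomes: !4 = 9.
Total outcomes: 4! = 24.
Probability = 9/24 = 3/8.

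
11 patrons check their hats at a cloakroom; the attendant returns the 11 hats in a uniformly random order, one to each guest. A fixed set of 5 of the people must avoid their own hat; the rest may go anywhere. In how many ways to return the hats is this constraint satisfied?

Inclusion-exclusion on the 5 forbidden self-matches:
Σ_{j=0}^{5} (-1)^j C(5,j)(11-j)!
= C(5,0)·11! - C(5,1)·10! + C(5,2)·9! - C(5,3)·8! + C(5,4)·7! - C(5,5)·6!
= 39916800 - 18144000 + 3628800 - 403200 + 25200 - 720
= 25022880

25022880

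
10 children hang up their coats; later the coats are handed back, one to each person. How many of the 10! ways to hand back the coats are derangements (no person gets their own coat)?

Recurrence: !10 = 10·!9 + (-1)^10.
!10 = 10·133496 + 1 = 1334961

1334961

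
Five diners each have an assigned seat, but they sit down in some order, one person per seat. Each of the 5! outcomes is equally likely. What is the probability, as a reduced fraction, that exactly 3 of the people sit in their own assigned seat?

Favorable outcomes: C(5,3)·!2 = 10·1 = 10.
Total outcomes: 5! = 120.
Probability = 10/120 = 1/12.

1/12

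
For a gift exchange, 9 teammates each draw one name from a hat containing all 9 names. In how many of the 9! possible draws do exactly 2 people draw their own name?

66744

Choose which 2 of the 9 are fixed: C(9,2) = 36.
The other 7 form a derangement: !7 = 1854.
Total: 36 × 1854 = 66744.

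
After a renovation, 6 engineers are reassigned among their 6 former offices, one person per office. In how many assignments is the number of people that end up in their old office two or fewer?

664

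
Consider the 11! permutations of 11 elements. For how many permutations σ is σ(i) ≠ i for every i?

14684570

!11 is the nearest integer to 11!/e.
11! = 39916800, and 39916800/e ≈ 14684570.08, so !11 = 14684570.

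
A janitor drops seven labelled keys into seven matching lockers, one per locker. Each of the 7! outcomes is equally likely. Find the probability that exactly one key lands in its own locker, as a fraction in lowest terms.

Favorable outcomes: C(7,1)·!6 = 7·265 = 1855.
Total outcomes: 7! = 5040.
Probability = 1855/5040 = 53/144.

53/144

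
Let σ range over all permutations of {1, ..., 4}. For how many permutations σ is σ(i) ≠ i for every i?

9

The subfactorial !4 = [4!/e] (nearest integer).
4! = 24, and 24/e ≈ 8.83, so !4 = 9.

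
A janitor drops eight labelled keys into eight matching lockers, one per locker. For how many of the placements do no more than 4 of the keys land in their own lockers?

40179

# with exactly i fixed is C(8,i)·!(8-i); sum over i=0..4:
  i=0: C(8,0)·!8 = 1·14833 = 14833
  i=1: C(8,1)·!7 = 8·1854 = 14832
  i=2: C(8,2)·!6 = 28·265 = 7420
  i=3: C(8,3)·!5 = 56·44 = 2464
  i=4: C(8,4)·!4 = 70·9 = 630
Total = 40179.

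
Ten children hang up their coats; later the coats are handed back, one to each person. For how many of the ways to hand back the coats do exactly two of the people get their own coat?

667485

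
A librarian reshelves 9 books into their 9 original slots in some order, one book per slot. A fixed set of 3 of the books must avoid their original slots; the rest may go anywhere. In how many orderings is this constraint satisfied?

Inclusion-exclusion on the 3 forbidden self-matches:
Σ_{j=0}^{3} (-1)^j C(3,j)(9-j)!
= C(3,0)·9! - C(3,1)·8! + C(3,2)·7! - C(3,3)·6!
= 362880 - 120960 + 15120 - 720
= 256320

256320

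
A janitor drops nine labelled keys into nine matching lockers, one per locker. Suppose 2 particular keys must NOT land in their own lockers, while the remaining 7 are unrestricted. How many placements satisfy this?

Let A_j be the event that the j-th constrained one is fixed. By inclusion-exclusion over the 2 events:
Σ_{j=0}^{2} (-1)^j C(2,j)(9-j)!
= C(2,0)·9! - C(2,1)·8! + C(2,2)·7!
= 362880 - 80640 + 5040
= 287280

287280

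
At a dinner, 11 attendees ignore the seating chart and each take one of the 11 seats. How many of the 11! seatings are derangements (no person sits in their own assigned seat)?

14684570

Use !n = (n-1)(!(n-1) + !(n-2)).
!11 = 10·(1334961 + 133496) = 10·1468457 = 14684570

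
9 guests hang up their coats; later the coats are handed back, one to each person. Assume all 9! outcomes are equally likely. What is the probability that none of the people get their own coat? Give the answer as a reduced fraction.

Favorable outcomes: !9 = 133496.
Total outcomes: 9! = 362880.
Probability = 133496/362880 = 16687/45360.

16687/45360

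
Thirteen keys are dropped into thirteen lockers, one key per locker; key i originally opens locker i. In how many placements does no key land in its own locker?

2290792932

The subfactorial !13 = [13!/e] (nearest integer).
13! = 6227020800, and 6227020800/e ≈ 2290792932.07, so !13 = 2290792932.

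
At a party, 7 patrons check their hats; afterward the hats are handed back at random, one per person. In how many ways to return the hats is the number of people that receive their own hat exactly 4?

Choose which 4 of the 7 are fixed: C(7,4) = 35.
The other 3 form a derangement: !3 = 2.
Total: 35 × 2 = 70.

70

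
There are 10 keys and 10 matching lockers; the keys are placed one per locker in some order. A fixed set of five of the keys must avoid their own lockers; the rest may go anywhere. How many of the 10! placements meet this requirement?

Let A_j be the event that the j-th constrained one is fixed. By inclusion-exclusion over the 5 events:
Σ_{j=0}^{5} (-1)^j C(5,j)(10-j)!
= C(5,0)·10! - C(5,1)·9! + C(5,2)·8! - C(5,3)·7! + C(5,4)·6! - C(5,5)·5!
= 3628800 - 1814400 + 403200 - 50400 + 3600 - 120
= 2170680

2170680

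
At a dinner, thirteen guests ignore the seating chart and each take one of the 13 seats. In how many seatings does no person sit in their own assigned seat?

2290792932

Recurrence: !13 = 13·!12 + (-1)^13.
!13 = 13·176214841 - 1 = 2290792932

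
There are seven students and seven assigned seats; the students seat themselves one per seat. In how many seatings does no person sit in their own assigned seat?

1854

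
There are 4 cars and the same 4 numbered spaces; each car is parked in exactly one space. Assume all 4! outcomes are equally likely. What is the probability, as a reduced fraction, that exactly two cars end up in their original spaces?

Favorable outcomes: C(4,2)·!2 = 6·1 = 6.
Total outcomes: 4! = 24.
Probability = 6/24 = 1/4.

1/4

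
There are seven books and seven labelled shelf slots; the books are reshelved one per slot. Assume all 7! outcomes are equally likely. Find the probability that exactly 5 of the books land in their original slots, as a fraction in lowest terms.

Favorable outcomes: C(7,5)·!2 = 21·1 = 21.
Total outcomes: 7! = 5040.
Probability = 21/5040 = 1/240.

1/240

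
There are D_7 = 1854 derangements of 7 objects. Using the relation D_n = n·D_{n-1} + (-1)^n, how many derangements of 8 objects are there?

14833

D_8 = 8·1854 + 1 = 14833.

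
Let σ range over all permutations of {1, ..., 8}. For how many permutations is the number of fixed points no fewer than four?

# with exactly i fixed is C(8,i)·!(8-i); sum over i=4..8:
  i=4: C(8,4)·!4 = 70·9 = 630
  i=5: C(8,5)·!3 = 56·2 = 112
  i=6: C(8,6)·!2 = 28·1 = 28
  i=7: C(8,7)·!1 = 8·0 = 0
  i=8: C(8,8)·!0 = 1·1 = 1
Total = 771.

771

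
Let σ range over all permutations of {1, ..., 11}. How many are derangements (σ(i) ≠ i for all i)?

By inclusion-exclusion, !11 = Σ (-1)^k · 11!/k! for k=0..11
= 11! - 11!/1! + 11!/2! - 11!/3! + 11!/4! - 11!/5! + 11!/6! - 11!/7! + 11!/8! - 11!/9! + 11!/10! - 11!/11!
= 39916800 - 39916800 + 19958400 - 6652800 + 1663200 - 332640 + 55440 - 7920 + 990 - 110 + 11 - 1
= 14684570

14684570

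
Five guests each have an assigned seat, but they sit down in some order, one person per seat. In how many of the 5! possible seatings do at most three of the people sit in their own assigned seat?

119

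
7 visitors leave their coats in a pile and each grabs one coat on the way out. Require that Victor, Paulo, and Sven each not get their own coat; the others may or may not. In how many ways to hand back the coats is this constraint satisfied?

3216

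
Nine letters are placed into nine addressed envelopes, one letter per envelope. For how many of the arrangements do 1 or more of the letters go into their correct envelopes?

229384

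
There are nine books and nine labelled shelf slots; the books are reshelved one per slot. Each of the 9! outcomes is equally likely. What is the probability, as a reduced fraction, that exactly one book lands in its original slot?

2119/5760

Favorable outcomes: C(9,1)·!8 = 9·14833 = 133497.
Total outcomes: 9! = 362880.
Probability = 133497/362880 = 2119/5760.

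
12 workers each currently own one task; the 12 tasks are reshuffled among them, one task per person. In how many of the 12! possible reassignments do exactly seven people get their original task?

Pick the 7 fixed positions: C(12,7) = 792 ways.
The other 5 form a derangement: !5 = 44.
Total: 792 × 44 = 34848.

34848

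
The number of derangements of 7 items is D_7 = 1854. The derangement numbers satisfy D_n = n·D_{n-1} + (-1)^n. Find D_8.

D_8 = 8·1854 + 1 = 14833.

14833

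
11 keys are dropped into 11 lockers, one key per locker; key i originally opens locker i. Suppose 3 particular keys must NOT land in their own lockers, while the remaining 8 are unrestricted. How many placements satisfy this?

30078720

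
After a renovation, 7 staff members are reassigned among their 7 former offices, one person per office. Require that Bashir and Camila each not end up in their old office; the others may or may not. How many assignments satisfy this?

Let A_j be the event that the j-th constrained one is fixed. By inclusion-exclusion over the 2 events:
Σ_{j=0}^{2} (-1)^j C(2,j)(7-j)!
= C(2,0)·7! - C(2,1)·6! + C(2,2)·5!
= 5040 - 1440 + 120
= 3720

3720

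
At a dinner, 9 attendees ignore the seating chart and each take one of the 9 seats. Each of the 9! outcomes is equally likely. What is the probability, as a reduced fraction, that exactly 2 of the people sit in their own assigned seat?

Favorable outcomes: C(9,2)·!7 = 36·1854 = 66744.
Total outcomes: 9! = 362880.
Probability = 66744/362880 = 103/560.

103/560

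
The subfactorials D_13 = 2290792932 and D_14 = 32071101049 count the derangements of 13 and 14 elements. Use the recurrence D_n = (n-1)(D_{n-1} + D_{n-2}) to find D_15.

481066515734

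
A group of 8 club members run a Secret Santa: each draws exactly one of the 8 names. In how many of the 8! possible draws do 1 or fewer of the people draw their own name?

29665

# with exactly i fixed is C(8,i)·!(8-i); sum over i=0..1:
  i=0: C(8,0)·!8 = 1·14833 = 14833
  i=1: C(8,1)·!7 = 8·1854 = 14832
Total = 29665.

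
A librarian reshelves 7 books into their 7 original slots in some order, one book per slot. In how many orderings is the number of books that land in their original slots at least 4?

92

# with exactly i fixed is C(7,i)·!(7-i); sum over i=4..7:
  i=4: C(7,4)·!3 = 35·2 = 70
  i=5: C(7,5)·!2 = 21·1 = 21
  i=6: C(7,6)·!1 = 7·0 = 0
  i=7: C(7,7)·!0 = 1·1 = 1
Total = 92.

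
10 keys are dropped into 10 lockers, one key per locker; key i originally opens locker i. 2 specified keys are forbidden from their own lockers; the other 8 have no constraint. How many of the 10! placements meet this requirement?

Inclusion-exclusion on the 2 forbidden self-matches:
Σ_{j=0}^{2} (-1)^j C(2,j)(10-j)!
= C(2,0)·10! - C(2,1)·9! + C(2,2)·8!
= 3628800 - 725760 + 40320
= 2943360

2943360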